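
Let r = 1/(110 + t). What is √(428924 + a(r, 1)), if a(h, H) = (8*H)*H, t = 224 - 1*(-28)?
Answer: 2*√107233 ≈ 654.93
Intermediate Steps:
t = 252 (t = 224 + 28 = 252)
r = 1/362 (r = 1/(110 + 252) = 1/362 ≈ 0.0027624)
a(h, H) = 8*H²
√(428924 + a(r, 1)) = √(428924 + 8*1²) = √(428924 + 8*1) = √(428924 + 8) = √428932 = 2*√107233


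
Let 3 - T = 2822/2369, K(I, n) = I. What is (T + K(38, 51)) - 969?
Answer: -2201254/2369 ≈ -929.19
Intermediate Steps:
T = 4285/2369 (T = 3 - 2822/2369 = 4285/2369 ≈ 1.8088)
(T + K(38, 51)) - 969 = (4285/2369 + 38) - 969 = 94307/2369 - 969 = -2201254/2369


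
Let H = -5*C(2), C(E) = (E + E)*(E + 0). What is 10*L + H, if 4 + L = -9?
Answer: -170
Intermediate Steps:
L = -13 (L = -4 - 9 = -13)
C(E) = 2*E**2 (C(E) = (2*E)*E = 2*E**2)
H = -40 (H = -10*2**2 = -10*4 = -5*8 = -40)
10*L + H = 10*(-13) - 40 = -130 - 40 = -170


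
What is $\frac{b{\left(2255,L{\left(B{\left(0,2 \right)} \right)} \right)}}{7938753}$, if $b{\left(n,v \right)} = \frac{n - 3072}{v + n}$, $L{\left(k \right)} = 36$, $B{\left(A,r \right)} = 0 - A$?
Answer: $- \frac{817}{18187683123} \approx -4.4921 \cdot 10^{-8}$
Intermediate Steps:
$B{\left(A,r \right)} = - A$
$b{\left(n,v \right)} = \frac{-3072 + n}{n + v}$
$\frac{b{\left(2255,L{\left(B{\left(0,2 \right)} \right)} \right)}}{7938753} = \frac{\frac{1}{2255 + 36} \left(-3072 + 2255\right)}{7938753} = \frac{1}{2291} \left(-817\right) \frac{1}{7938753} = \left(- \frac{817}{2291}\right) \frac{1}{7938753} = - \frac{817}{18187683123}$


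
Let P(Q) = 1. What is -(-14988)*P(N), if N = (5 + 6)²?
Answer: 14988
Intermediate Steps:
N = 121 (N = 11² = 121)
-(-14988)*P(N) = -(-14988) = -1*(-14988) = 14988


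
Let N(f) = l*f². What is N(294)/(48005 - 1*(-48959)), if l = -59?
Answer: -182133/3463 ≈ -52.594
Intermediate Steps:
N(f) = -59*f²
N(294)/(48005 - 1*(-48959)) = (-59*294²)/(48005 - 1*(-48959)) = (-59*86436)/(48005 + 48959) = -5099724/96964 = -5099724*1/96964 = -182133/3463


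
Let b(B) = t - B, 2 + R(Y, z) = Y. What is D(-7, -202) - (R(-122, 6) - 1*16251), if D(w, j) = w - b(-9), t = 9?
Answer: 16350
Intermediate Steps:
R(Y, z) = -2 + Y
b(B) = 9 - B
D(w, j) = -18 + w (D(w, j) = w - (9 - 1*(-9)) = w - (9 + 9) = w - 1*18 = w - 18 = -18 + w)
D(-7, -202) - (R(-122, 6) - 1*16251) = (-18 - 7) - ((-2 - 122) - 1*16251) = -25 - (-124 - 16251) = -25 - 1*(-16375) = -25 + 16375 = 16350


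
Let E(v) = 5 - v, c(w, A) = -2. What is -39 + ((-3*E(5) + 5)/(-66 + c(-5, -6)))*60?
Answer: -738/17 ≈ -43.412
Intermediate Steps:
-39 + ((-3*E(5) + 5)/(-66 + c(-5, -6)))*60 = -39 + ((-3*(5 - 1*5) + 5)/(-66 - 2))*60 = -39 + ((-3*(5 - 5) + 5)/(-68))*60 = -39 + ((-3*0 + 5)*(-1/68))*60 = -39 + ((0 + 5)*(-1/68))*60 = -39 + (5*(-1/68))*60 = -39 - 5/68*60 = -39 - 75/17 = -738/17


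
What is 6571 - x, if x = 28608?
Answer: -22037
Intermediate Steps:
6571 - x = 6571 - 1*28608 = 6571 - 28608 = -22037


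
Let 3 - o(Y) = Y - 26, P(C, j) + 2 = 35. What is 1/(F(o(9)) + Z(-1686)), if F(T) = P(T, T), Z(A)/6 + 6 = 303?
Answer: 1/1815 ≈ 0.00055096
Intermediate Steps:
P(C, j) = 33 (P(C, j) = -2 + 35 = 33)
Z(A) = 1782 (Z(A) = -36 + 6*303 = -36 + 1818 = 1782)
o(Y) = 29 - Y (o(Y) = 3 - (Y - 26) = 3 - (-26 + Y) = 3 + (26 - Y) = 29 - Y)
F(T) = 33
1/(F(o(9)) + Z(-1686)) = 1/(33 + 1782) = 1/1815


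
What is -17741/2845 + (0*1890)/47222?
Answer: -17741/2845 ≈ -6.2359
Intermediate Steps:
-17741/2845 + (0*1890)/47222 = -17741*1/2845 + 0*(1/47222) = -17741/2845 + 0 = -17741/2845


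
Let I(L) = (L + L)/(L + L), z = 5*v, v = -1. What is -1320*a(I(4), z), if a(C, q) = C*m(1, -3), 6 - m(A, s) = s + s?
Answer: -15840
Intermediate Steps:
m(A, s) = 6 - 2*s (m(A, s) = 6 - (s + s) = 6 - 2*s)
z = -5 (z = 5*(-1) = -5)
I(L) = 1 (I(L) = (2*L)/((2*L)) = (2*L)*(1/(2*L)) = 1)
a(C, q) = 12*C (a(C, q) = C*(6 - 2*(-3)) = C*(6 + 6) = C*12 = 12*C)
-1320*a(I(4), z) = -15840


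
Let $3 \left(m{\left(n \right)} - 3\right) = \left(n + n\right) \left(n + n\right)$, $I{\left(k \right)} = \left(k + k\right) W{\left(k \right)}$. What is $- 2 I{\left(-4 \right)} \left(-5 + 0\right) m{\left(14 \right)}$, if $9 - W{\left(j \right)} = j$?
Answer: $- \frac{824720}{3} \approx -2.7491 \cdot 10^{5}$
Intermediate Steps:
$W{\left(j \right)} = 9 - j$
$I{\left(k \right)} = 2 k \left(9 - k\right)$ ($I{\left(k \right)} = \left(k + k\right) \left(9 - k\right) = 2 k \left(9 - k\right)$)
$m{\left(n \right)} = 3 + \frac{4 n^{2}}{3}$ ($m{\left(n \right)} = 3 + \frac{\left(n + n\right) \left(n + n\right)}{3} = 3 + \frac{2 n 2 n}{3} = 3 + \frac{4 n^{2}}{3}$)
$- 2 I{\left(-4 \right)} \left(-5 + 0\right) m{\left(14 \right)} = - 2 \cdot 2 \left(-4\right) \left(9 - -4\right) \left(-5 + 0\right) \left(3 + \frac{4 \cdot 14^{2}}{3}\right) = - 2 \cdot 2 \left(-4\right) \left(9 + 4\right) \left(-5\right) \left(3 + \frac{4}{3} \cdot 196\right) = - 2 \cdot 2 \left(-4\right) 13 \left(-5\right) \left(3 + \frac{784}{3}\right) = \left(-2\right) \left(-104\right) \left(-5\right) \frac{793}{3} = 208 \left(-5\right) \frac{793}{3} = \left(-1040\right) \frac{793}{3} = - \frac{824720}{3}$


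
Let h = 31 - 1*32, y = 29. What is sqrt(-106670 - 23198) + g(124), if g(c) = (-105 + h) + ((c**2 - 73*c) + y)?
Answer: 6247 + 2*I*sqrt(32467) ≈ 6247.0 + 360.37*I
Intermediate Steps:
h = -1 (h = 31 - 32 = -1)
g(c) = -77 + c**2 - 73*c (g(c) = (-105 - 1) + ((c**2 - 73*c) + 29) = -106 + (29 + c**2 - 73*c) = -77 + c**2 - 73*c)
sqrt(-106670 - 23198) + g(124) = sqrt(-106670 - 23198) + (-77 + 124**2 - 73*124) = sqrt(-129868) + (-77 + 15376 - 9052) = 2*I*sqrt(32467) + 6247 = 6247 + 2*I*sqrt(32467)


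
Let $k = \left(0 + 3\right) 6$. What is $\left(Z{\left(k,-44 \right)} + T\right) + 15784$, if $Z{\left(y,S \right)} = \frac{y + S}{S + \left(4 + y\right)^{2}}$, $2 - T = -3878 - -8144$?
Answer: $\frac{2534387}{220} \approx 11520.0$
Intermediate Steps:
$T = -4264$ ($T = 2 - \left(-3878 - -8144\right) = 2 - \left(-3878 + 8144\right) = 2 - 4266 = -4264$)
$k = 18$ ($k = 3 \cdot 6 = 18$)
$Z{\left(y,S \right)} = \frac{S + y}{S + \left(4 + y\right)^{2}}$
$\left(Z{\left(k,-44 \right)} + T\right) + 15784 = \left(\frac{-44 + 18}{-44 + \left(4 + 18\right)^{2}} - 4264\right) + 15784 = \left(\frac{1}{-44 + 22^{2}} \left(-26\right) - 4264\right) + 15784 = \left(\frac{1}{-44 + 484} \left(-26\right) - 4264\right) + 15784 = \left(\frac{1}{440} \left(-26\right) - 4264\right) + 15784 = \left(- \frac{13}{220} - 4264\right) + 15784 = - \frac{938093}{220} + 15784 = \frac{2534387}{220}$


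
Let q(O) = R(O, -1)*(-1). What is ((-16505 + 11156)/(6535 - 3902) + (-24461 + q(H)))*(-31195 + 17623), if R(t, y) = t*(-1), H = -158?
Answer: 879834432672/2633 ≈ 3.3416e+8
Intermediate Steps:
R(t, y) = -t
q(O) = O (q(O) = -O*(-1) = O)
((-16505 + 11156)/(6535 - 3902) + (-24461 + q(H)))*(-31195 + 17623) = ((-16505 + 11156)/(6535 - 3902) + (-24461 - 158))*(-31195 + 17623) = (-5349/2633 - 24619)*(-13572) = -64827176/2633*(-13572) = 879834432672/2633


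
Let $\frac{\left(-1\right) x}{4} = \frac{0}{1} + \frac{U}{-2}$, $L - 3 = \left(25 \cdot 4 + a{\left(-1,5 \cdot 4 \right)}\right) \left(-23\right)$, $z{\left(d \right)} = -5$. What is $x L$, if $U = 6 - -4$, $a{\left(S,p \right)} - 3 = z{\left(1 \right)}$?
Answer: $-45020$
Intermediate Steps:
$a{\left(S,p \right)} = -2$ ($a{\left(S,p \right)} = 3 - 5 = -2$)
$U = 10$ ($U = 6 + 4 = 10$)
$L = -2251$ ($L = 3 + \left(25 \cdot 4 - 2\right) \left(-23\right) = 3 + \left(100 - 2\right) \left(-23\right) = 3 + 98 \left(-23\right) = 3 - 2254 = -2251$)
$x = 20$ ($x = - 4 \left(\frac{0}{1} + \frac{10}{-2}\right) = - 4 \left(0 \cdot 1 + 10 \left(- \frac{1}{2}\right)\right) = - 4 \left(0 - 5\right) = \left(-4\right) \left(-5\right) = 20$)
$x L = 20 \left(-2251\right) = -45020$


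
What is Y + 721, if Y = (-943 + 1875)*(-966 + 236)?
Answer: -679639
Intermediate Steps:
Y = -680360 (Y = 932*(-730) = -680360)
Y + 721 = -680360 + 721 = -679639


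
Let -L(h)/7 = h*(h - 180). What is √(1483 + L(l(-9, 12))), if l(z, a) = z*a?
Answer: I*√216245 ≈ 465.02*I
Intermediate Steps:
l(z, a) = a*z
L(h) = -7*h*(-180 + h) (L(h) = -7*h*(h - 180) = -7*h*(-180 + h))
√(1483 + L(l(-9, 12))) = √(1483 + 7*(12*(-9))*(180 - 12*(-9))) = √(1483 + 7*(-108)*(180 - 1*(-108))) = √(1483 + 7*(-108)*(180 + 108)) = √(1483 + 7*(-108)*288) = √(1483 - 217728) = √(-216245) = I*√216245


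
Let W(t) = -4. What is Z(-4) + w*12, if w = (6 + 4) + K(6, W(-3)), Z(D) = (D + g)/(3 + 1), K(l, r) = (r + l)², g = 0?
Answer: 167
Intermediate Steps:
K(l, r) = (l + r)²
Z(D) = D/4 (Z(D) = (D + 0)/(3 + 1) = D/4)
w = 14 (w = (6 + 4) + (6 - 4)² = 10 + 2² = 10 + 4 = 14)
Z(-4) + w*12 = (¼)*(-4) + 14*12 = -1 + 168 = 167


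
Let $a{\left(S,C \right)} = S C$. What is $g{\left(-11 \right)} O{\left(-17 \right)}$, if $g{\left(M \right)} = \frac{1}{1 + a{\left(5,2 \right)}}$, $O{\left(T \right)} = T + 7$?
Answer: $- \frac{10}{11} \approx -0.90909$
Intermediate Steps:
$O{\left(T \right)} = 7 + T$
$a{\left(S,C \right)} = C S$
$g{\left(M \right)} = \frac{1}{11}$ ($g{\left(M \right)} = \frac{1}{1 + 2 \cdot 5} = \frac{1}{1 + 10} = \frac{1}{11}$)
$g{\left(-11 \right)} O{\left(-17 \right)} = \frac{7 - 17}{11} = \frac{1}{11} \left(-10\right) = - \frac{10}{11}$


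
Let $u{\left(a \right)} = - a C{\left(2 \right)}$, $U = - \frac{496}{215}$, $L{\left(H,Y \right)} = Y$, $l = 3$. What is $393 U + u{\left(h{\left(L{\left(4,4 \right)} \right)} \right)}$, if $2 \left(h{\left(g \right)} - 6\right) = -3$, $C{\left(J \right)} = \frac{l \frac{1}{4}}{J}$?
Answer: $- \frac{3124653}{3440} \approx -908.33$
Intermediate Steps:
$C{\left(J \right)} = \frac{3}{4 J}$ ($C{\left(J \right)} = \frac{3 \cdot \frac{1}{4}}{J} = \frac{3}{4 J}$)
$h{\left(g \right)} = \frac{9}{2}$ ($h{\left(g \right)} = 6 + \frac{1}{2} \left(-3\right) = 6 - \frac{3}{2} = \frac{9}{2}$)
$U = - \frac{496}{215}$ ($U = \left(-496\right) \frac{1}{215} = - \frac{496}{215} \approx -2.307$)
$u{\left(a \right)} = - \frac{3 a}{8}$ ($u{\left(a \right)} = - a \frac{3}{4 \cdot 2} = - a \frac{3}{4} \cdot \frac{1}{2} = - a \frac{3}{8} = - \frac{3 a}{8}$)
$393 U + u{\left(h{\left(L{\left(4,4 \right)} \right)} \right)} = 393 \left(- \frac{496}{215}\right) - \frac{27}{16} = - \frac{194928}{215} - \frac{27}{16} = - \frac{3124653}{3440}$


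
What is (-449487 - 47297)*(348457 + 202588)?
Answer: -273750339280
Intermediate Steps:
(-449487 - 47297)*(348457 + 202588) = -496784*551045 = -273750339280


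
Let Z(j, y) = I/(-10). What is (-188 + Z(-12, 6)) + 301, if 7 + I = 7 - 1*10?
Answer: 114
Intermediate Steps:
I = -10 (I = -7 + (7 - 1*10) = -7 + (7 - 10) = -7 - 3 = -10)
Z(j, y) = 1 (Z(j, y) = -10/(-10) = -10*(-1/10) = 1)
(-188 + Z(-12, 6)) + 301 = (-188 + 1) + 301 = -187 + 301 = 114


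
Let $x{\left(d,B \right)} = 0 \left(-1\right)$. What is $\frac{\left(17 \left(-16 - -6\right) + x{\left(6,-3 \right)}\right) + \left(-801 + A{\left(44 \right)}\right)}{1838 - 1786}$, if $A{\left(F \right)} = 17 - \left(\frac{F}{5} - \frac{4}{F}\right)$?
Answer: $- \frac{4073}{220} \approx -18.514$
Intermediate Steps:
$x{\left(d,B \right)} = 0$
$A{\left(F \right)} = 17 + \frac{4}{F} - \frac{F}{5}$ ($A{\left(F \right)} = 17 - \left(F \frac{1}{5} - \frac{4}{F}\right) = 17 - \left(\frac{F}{5} - \frac{4}{F}\right) = 17 - \left(- \frac{4}{F} + \frac{F}{5}\right) = 17 + \frac{4}{F} - \frac{F}{5}$)
$\frac{\left(17 \left(-16 - -6\right) + x{\left(6,-3 \right)}\right) + \left(-801 + A{\left(44 \right)}\right)}{1838 - 1786} = \frac{\left(17 \left(-16 - -6\right) + 0\right) + \left(-801 + \left(17 + \frac{4}{44} - \frac{44}{5}\right)\right)}{1838 - 1786} = \frac{\left(17 \left(-16 + 6\right) + 0\right) + \left(-801 + \left(17 + 4 \cdot \frac{1}{44} - \frac{44}{5}\right)\right)}{52} = \left(\left(17 \left(-10\right) + 0\right) + \left(-801 + \left(17 + \frac{1}{11} - \frac{44}{5}\right)\right)\right) \frac{1}{52} = \left(\left(-170 + 0\right) + \left(-801 + \frac{456}{55}\right)\right) \frac{1}{52} = \left(-170 - \frac{43599}{55}\right) \frac{1}{52} = \left(- \frac{52949}{55}\right) \frac{1}{52} = - \frac{4073}{220}$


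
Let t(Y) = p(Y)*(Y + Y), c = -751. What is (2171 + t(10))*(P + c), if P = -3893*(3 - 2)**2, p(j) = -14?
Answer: -8781804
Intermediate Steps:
P = -3893 (P = -3893*1**2 = -3893*1 = -3893)
t(Y) = -28*Y (t(Y) = -14*(Y + Y) = -28*Y)
(2171 + t(10))*(P + c) = (2171 - 28*10)*(-3893 - 751) = (2171 - 280)*(-4644) = 1891*(-4644) = -8781804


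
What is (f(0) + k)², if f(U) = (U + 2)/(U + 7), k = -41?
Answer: 81225/49 ≈ 1657.7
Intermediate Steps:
f(U) = (2 + U)/(7 + U)
(f(0) + k)² = ((2 + 0)/(7 + 0) - 41)² = (2/7 - 41)² = (-285/7)² = 81225/49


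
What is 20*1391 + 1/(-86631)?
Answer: 2410074419/86631 ≈ 27820.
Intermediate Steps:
20*1391 + 1/(-86631) = 27820 - 1/86631 = 2410074419/86631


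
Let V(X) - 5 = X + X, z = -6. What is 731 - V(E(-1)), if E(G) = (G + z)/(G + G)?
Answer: 719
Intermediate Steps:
E(G) = (-6 + G)/(2*G) (E(G) = (G - 6)/(G + G) = (-6 + G)/((2*G)) = (-6 + G)*(1/(2*G)) = (-6 + G)/(2*G))
V(X) = 5 + 2*X (V(X) = 5 + (X + X) = 5 + 2*X)
731 - V(E(-1)) = 731 - (5 + 2*((1/2)*(-6 - 1)/(-1))) = 731 - (5 + 2*((1/2)*(-1)*(-7))) = 731 - (5 + 2*(7/2)) = 731 - (5 + 7) = 731 - 1*12 = 731 - 12 = 719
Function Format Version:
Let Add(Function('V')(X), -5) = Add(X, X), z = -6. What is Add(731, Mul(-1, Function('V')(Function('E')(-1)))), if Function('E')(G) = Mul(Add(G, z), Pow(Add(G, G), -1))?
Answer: 719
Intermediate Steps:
Function('E')(G) = Mul(Rational(1, 2), Pow(G, -1), Add(-6, G)) (Function('E')(G) = Mul(Add(G, -6), Pow(Add(G, G), -1)) = Mul(Add(-6, G), Pow(Mul(2, G), -1)) = Mul(Add(-6, G), Mul(Rational(1, 2), Pow(G, -1))) = Mul(Rational(1, 2), Pow(G, -1), Add(-6, G)))
Function('V')(X) = Add(5, Mul(2, X)) (Function('V')(X) = Add(5, Add(X, X)) = Add(5, Mul(2, X)))
Add(731, Mul(-1, Function('V')(Function('E')(-1)))) = Add(731, Mul(-1, Add(5, Mul(2, Mul(Rational(1, 2), Pow(-1, -1), Add(-6, -1)))))) = Add(731, Mul(-1, Add(5, Mul(2, Mul(Rational(1, 2), -1, -7))))) = Add(731, Mul(-1, Add(5, Mul(2, Rational(7, 2))))) = Add(731, Mul(-1, Add(5, 7))) = Add(731, Mul(-1, 12)) = Add(731, -12) = 719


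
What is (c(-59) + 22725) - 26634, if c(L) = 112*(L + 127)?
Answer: 3707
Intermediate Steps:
c(L) = 14224 + 112*L (c(L) = 112*(127 + L) = 14224 + 112*L)
(c(-59) + 22725) - 26634 = ((14224 + 112*(-59)) + 22725) - 26634 = ((14224 - 6608) + 22725) - 26634 = (7616 + 22725) - 26634 = 30341 - 26634 = 3707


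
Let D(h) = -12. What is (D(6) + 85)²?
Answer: 5329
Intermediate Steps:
(D(6) + 85)² = (-12 + 85)² = 73² = 5329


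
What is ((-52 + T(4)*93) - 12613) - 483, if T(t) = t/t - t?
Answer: -13427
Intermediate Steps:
T(t) = 1 - t
((-52 + T(4)*93) - 12613) - 483 = ((-52 + (1 - 1*4)*93) - 12613) - 483 = ((-52 + (1 - 4)*93) - 12613) - 483 = ((-52 - 3*93) - 12613) - 483 = ((-52 - 279) - 12613) - 483 = (-331 - 12613) - 483 = -12944 - 483 = -13427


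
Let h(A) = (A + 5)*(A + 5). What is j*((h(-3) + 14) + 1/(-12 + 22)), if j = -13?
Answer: -2353/10 ≈ -235.30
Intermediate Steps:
h(A) = (5 + A)² (h(A) = (5 + A)*(5 + A) = (5 + A)²)
j*((h(-3) + 14) + 1/(-12 + 22)) = -13*(((5 - 3)² + 14) + 1/(-12 + 22)) = -13*((2² + 14) + 1/10) = -13*((4 + 14) + ⅒) = -13*(18 + ⅒) = -13*181/10 = -2353/10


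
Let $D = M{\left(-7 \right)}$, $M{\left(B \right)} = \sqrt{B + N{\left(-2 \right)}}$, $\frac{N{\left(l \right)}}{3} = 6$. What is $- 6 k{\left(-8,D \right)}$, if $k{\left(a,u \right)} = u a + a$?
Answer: $48 + 48 \sqrt{11} \approx 207.2$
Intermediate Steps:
$N{\left(l \right)} = 18$ ($N{\left(l \right)} = 3 \cdot 6 = 18$)
$M{\left(B \right)} = \sqrt{18 + B}$ ($M{\left(B \right)} = \sqrt{B + 18} = \sqrt{18 + B}$)
$D = \sqrt{11}$ ($D = \sqrt{18 - 7} = \sqrt{11} \approx 3.3166$)
$k{\left(a,u \right)} = a + a u$ ($k{\left(a,u \right)} = a u + a = a + a u$)
$- 6 k{\left(-8,D \right)} = - 6 \left(- 8 \left(1 + \sqrt{11}\right)\right) = - 6 \left(-8 - 8 \sqrt{11}\right) = 48 + 48 \sqrt{11}$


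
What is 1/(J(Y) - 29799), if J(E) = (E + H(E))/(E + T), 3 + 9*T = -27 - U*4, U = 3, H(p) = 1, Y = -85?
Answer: -269/8015679 ≈ -3.3559e-5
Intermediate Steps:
T = -14/3 (T = -⅓ + (-27 - 3*4)/9 = -⅓ + (-27 - 1*12)/9 = -⅓ + (-27 - 12)/9 = -⅓ + (⅑)*(-39) = -⅓ - 13/3 = -14/3 ≈ -4.6667)
J(E) = (1 + E)/(-14/3 + E) (J(E) = (E + 1)/(E - 14/3) = (1 + E)/(-14/3 + E))
1/(J(Y) - 29799) = 1/(3*(1 - 85)/(-14 + 3*(-85)) - 29799) = 1/(3*(-84)/(-14 - 255) - 29799) = 1/(3*(-84)/(-269) - 29799) = 1/(3*(-1/269)*(-84) - 29799) = 1/(252/269 - 29799) = 1/(-8015679/269) = -269/8015679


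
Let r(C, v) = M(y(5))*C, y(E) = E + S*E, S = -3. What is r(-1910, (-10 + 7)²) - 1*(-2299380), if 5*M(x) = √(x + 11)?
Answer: 2298998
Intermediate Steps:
y(E) = -2*E (y(E) = E - 3*E = -2*E)
M(x) = √(11 + x)/5 (M(x) = √(x + 11)/5 = √(11 + x)/5)
r(C, v) = C/5 (r(C, v) = (√(11 - 2*5)/5)*C = (√(11 - 10)/5)*C = (√1/5)*C = ((⅕)*1)*C = C/5)
r(-1910, (-10 + 7)²) - 1*(-2299380) = (⅕)*(-1910) - 1*(-2299380) = -382 + 2299380 = 2298998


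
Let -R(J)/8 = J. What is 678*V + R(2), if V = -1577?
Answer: -1069222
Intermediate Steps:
R(J) = -8*J
678*V + R(2) = 678*(-1577) - 8*2 = -1069206 - 16 = -1069222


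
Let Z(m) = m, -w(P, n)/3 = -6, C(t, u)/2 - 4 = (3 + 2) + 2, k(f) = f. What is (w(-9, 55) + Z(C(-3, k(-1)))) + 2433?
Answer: 2473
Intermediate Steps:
C(t, u) = 22 (C(t, u) = 8 + 2*((3 + 2) + 2) = 8 + 2*(5 + 2) = 8 + 2*7 = 8 + 14 = 22)
w(P, n) = 18 (w(P, n) = -3*(-6) = 18)
(w(-9, 55) + Z(C(-3, k(-1)))) + 2433 = (18 + 22) + 2433 = 40 + 2433 = 2473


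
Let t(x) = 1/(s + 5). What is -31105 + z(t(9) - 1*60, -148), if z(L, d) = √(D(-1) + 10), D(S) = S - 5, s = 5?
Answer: -31103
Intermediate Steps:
t(x) = ⅒ (t(x) = 1/(5 + 5) = 1/10 = ⅒)
D(S) = -5 + S
z(L, d) = 2 (z(L, d) = √((-5 - 1) + 10) = √(-6 + 10) = √4 = 2)
-31105 + z(t(9) - 1*60, -148) = -31105 + 2 = -31103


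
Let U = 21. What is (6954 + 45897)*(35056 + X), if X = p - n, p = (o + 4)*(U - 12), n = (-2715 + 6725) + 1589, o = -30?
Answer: 1544464773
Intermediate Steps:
n = 5599 (n = 4010 + 1589 = 5599)
p = -234 (p = (-30 + 4)*(21 - 12) = -26*9 = -234)
X = -5833 (X = -234 - 1*5599 = -234 - 5599 = -5833)
(6954 + 45897)*(35056 + X) = (6954 + 45897)*(35056 - 5833) = 52851*29223 = 1544464773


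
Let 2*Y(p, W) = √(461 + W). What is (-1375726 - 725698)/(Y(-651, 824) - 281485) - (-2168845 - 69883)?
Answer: 141906823283117656/63387043923 + 4202848*√1285/316935219615 ≈ 2.2387e+6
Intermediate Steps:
Y(p, W) = √(461 + W)/2
(-1375726 - 725698)/(Y(-651, 824) - 281485) - (-2168845 - 69883) = (-1375726 - 725698)/(√(461 + 824)/2 - 281485) - (-2168845 - 69883) = -2101424/(√1285/2 - 281485) - 1*(-2238728) = -2101424/(-281485 + √1285/2) + 2238728 = 2238728 - 2101424/(-281485 + √1285/2)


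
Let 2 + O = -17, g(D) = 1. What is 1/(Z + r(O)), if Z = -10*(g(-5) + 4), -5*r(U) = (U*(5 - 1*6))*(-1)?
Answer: -5/231 ≈ -0.021645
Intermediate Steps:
O = -19 (O = -2 - 17 = -19)
r(U) = -U/5 (r(U) = -U*(5 - 1*6)*(-1)/5 = -U*(5 - 6)*(-1)/5 = -U*(-1)*(-1)/5 = -(-U)*(-1)/5 = -U/5)
Z = -50 (Z = -10*(1 + 4) = -10*5 = -50)
1/(Z + r(O)) = 1/(-50 - 1/5*(-19)) = 1/(-50 + 19/5) = 1/(-231/5) = -5/231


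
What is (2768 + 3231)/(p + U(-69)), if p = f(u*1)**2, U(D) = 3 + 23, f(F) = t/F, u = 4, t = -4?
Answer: 5999/27 ≈ 222.19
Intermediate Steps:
f(F) = -4/F
U(D) = 26
p = 1 (p = (-4/(4*1))**2 = (-4/4)**2 = (-4*1/4)**2 = (-1)**2 = 1)
(2768 + 3231)/(p + U(-69)) = (2768 + 3231)/(1 + 26) = 5999/27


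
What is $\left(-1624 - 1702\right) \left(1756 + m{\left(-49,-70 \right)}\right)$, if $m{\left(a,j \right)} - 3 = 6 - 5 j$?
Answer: $-7034490$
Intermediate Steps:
$m{\left(a,j \right)} = 9 - 5 j$ ($m{\left(a,j \right)} = 3 - \left(-6 + 5 j\right) = 9 - 5 j$)
$\left(-1624 - 1702\right) \left(1756 + m{\left(-49,-70 \right)}\right) = \left(-1624 - 1702\right) \left(1756 + \left(9 - -350\right)\right) = - 3326 \left(1756 + \left(9 + 350\right)\right) = - 3326 \left(1756 + 359\right) = \left(-3326\right) 2115 = -7034490$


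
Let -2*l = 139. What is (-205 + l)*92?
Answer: -25254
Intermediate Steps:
l = -139/2 (l = -½*139 = -139/2 ≈ -69.500)
(-205 + l)*92 = (-205 - 139/2)*92 = -549/2*92 = -25254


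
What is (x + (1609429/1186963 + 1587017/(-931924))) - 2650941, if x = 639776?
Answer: -2224669266149503955/1106159306812 ≈ -2.0112e+6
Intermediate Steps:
(x + (1609429/1186963 + 1587017/(-931924))) - 2650941 = (639776 + (1609429/1186963 + 1587017/(-931924))) - 2650941 = (639776 + (1609429*(1/1186963) + 1587017*(-1/931924))) - 2650941 = (639776 + (1609429/1186963 - 1587017/931924)) - 2650941 = (639776 - 383864947975/1106159306812) - 2650941 = 707693792810006137/1106159306812 - 2650941 = -2224669266149503955/1106159306812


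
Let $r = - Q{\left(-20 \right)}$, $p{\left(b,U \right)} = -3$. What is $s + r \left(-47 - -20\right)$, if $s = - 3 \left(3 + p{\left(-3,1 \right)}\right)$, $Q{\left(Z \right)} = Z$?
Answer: $-540$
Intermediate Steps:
$s = 0$ ($s = - 3 \left(3 - 3\right) = \left(-3\right) 0 = 0$)
$r = 20$ ($r = \left(-1\right) \left(-20\right) = 20$)
$s + r \left(-47 - -20\right) = 0 + 20 \left(-47 - -20\right) = 0 + 20 \left(-47 + 20\right) = 0 + 20 \left(-27\right) = 0 - 540 = -540$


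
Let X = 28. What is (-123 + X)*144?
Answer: -13680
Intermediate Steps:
(-123 + X)*144 = (-123 + 28)*144 = -95*144 = -13680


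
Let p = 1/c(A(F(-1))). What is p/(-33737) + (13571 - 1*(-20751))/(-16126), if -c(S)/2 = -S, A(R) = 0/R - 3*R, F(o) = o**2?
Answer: -315795989/148375326 ≈ -2.1284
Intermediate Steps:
A(R) = -3*R (A(R) = 0 - 3*R = -3*R)
c(S) = 2*S (c(S) = -(-2)*S = 2*S)
p = -1/6 (p = 1/(2*(-3*(-1)**2)) = 1/(2*(-3*1)) = 1/(2*(-3)) = 1/(-6) = -1/6 ≈ -0.16667)
p/(-33737) + (13571 - 1*(-20751))/(-16126) = -1/6/(-33737) + (13571 - 1*(-20751))/(-16126) = -1/6*(-1/33737) + (13571 + 20751)*(-1/16126) = 1/202422 + 34322*(-1/16126) = 1/202422 - 17161/8063 = -315795989/148375326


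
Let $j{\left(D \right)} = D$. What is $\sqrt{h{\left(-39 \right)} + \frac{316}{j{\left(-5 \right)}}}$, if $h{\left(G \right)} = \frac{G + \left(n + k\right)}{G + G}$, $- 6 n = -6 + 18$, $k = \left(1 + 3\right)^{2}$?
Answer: $\frac{i \sqrt{9563970}}{390} \approx 7.9297 i$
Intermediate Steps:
$k = 16$ ($k = 4^{2} = 16$)
$n = -2$ ($n = - \frac{-6 + 18}{6} = \left(- \frac{1}{6}\right) 12 = -2$)
$h{\left(G \right)} = \frac{14 + G}{2 G}$ ($h{\left(G \right)} = \frac{G + \left(-2 + 16\right)}{G + G} = \frac{G + 14}{2 G} = \left(14 + G\right) \frac{1}{2 G} = \frac{14 + G}{2 G}$)
$\sqrt{h{\left(-39 \right)} + \frac{316}{j{\left(-5 \right)}}} = \sqrt{\frac{14 - 39}{2 \left(-39\right)} + \frac{316}{-5}} = \sqrt{\frac{1}{2} \left(- \frac{1}{39}\right) \left(-25\right) + 316 \left(- \frac{1}{5}\right)} = \sqrt{\frac{25}{78} - \frac{316}{5}} = \sqrt{- \frac{24523}{390}} = \frac{i \sqrt{9563970}}{390}$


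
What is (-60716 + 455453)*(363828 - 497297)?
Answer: -52685152653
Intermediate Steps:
(-60716 + 455453)*(363828 - 497297) = 394737*(-133469) = -52685152653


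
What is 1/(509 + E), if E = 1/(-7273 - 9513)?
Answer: 16786/8544073 ≈ 0.0019646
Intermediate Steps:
E = -1/16786 (E = 1/(-16786) = -1/16786 ≈ -5.9573e-5)
1/(509 + E) = 1/(509 - 1/16786) = 1/(8544073/16786) = 16786/8544073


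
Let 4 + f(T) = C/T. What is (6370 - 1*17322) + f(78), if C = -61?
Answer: -854629/78 ≈ -10957.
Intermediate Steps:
f(T) = -4 - 61/T
(6370 - 1*17322) + f(78) = (6370 - 1*17322) + (-4 - 61/78) = (6370 - 17322) + (-4 - 61*1/78) = -10952 + (-4 - 61/78) = -10952 - 373/78 = -854629/78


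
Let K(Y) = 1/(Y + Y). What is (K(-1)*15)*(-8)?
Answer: 60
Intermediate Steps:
K(Y) = 1/(2*Y)
(K(-1)*15)*(-8) = (((½)/(-1))*15)*(-8) = (((½)*(-1))*15)*(-8) = -½*15*(-8) = -15/2*(-8) = 60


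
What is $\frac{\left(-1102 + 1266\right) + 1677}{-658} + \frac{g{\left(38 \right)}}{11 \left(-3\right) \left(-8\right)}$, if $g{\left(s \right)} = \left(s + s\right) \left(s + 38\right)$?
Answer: $\frac{59189}{3102} \approx 19.081$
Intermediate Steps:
$g{\left(s \right)} = 2 s \left(38 + s\right)$
$\frac{\left(-1102 + 1266\right) + 1677}{-658} + \frac{g{\left(38 \right)}}{11 \left(-3\right) \left(-8\right)} = \frac{\left(-1102 + 1266\right) + 1677}{-658} + \frac{2 \cdot 38 \left(38 + 38\right)}{11 \left(-3\right) \left(-8\right)} = \left(164 + 1677\right) \left(- \frac{1}{658}\right) + \frac{2 \cdot 38 \cdot 76}{\left(-33\right) \left(-8\right)} = 1841 \left(- \frac{1}{658}\right) + \frac{5776}{264} = - \frac{263}{94} + 5776 \cdot \frac{1}{264} = - \frac{263}{94} + \frac{722}{33} = \frac{59189}{3102}$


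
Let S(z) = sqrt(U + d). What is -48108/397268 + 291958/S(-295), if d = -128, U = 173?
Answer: -12027/99317 + 291958*sqrt(5)/15 ≈ 43522.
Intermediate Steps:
S(z) = 3*sqrt(5) (S(z) = sqrt(173 - 128) = sqrt(45) = 3*sqrt(5))
-48108/397268 + 291958/S(-295) = -48108/397268 + 291958/((3*sqrt(5))) = -48108*1/397268 + 291958*(sqrt(5)/15) = -12027/99317 + 291958*sqrt(5)/15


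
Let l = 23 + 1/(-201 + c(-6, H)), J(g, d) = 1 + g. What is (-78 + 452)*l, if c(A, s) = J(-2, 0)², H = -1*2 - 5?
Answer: 860013/100 ≈ 8600.1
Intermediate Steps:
H = -7 (H = -2 - 5 = -7)
c(A, s) = 1 (c(A, s) = (1 - 2)² = (-1)² = 1)
l = 4599/200 (l = 23 + 1/(-201 + 1) = 23 + 1/(-200) = 23 - 1/200 = 4599/200 ≈ 22.995)
(-78 + 452)*l = (-78 + 452)*(4599/200) = 374*(4599/200) = 860013/100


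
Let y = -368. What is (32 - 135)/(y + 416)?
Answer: -103/48 ≈ -2.1458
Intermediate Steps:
(32 - 135)/(y + 416) = (32 - 135)/(-368 + 416) = -103/48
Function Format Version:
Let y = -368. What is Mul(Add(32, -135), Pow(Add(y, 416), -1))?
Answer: Rational(-103, 48) ≈ -2.1458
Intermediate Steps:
Mul(Add(32, -135), Pow(Add(y, 416), -1)) = Mul(Add(32, -135), Pow(Add(-368, 416), -1)) = Mul(-103, Pow(48, -1)) = Mul(-103, Rational(1, 48)) = Rational(-103, 48)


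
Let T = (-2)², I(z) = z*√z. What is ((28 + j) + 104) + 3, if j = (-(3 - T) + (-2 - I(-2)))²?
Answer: 128 - 4*I*√2 ≈ 128.0 - 5.6569*I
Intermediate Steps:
I(z) = z^(3/2)
T = 4
j = (-1 + 2*I*√2)² (j = (-(3 - 1*4) + (-2 - (-2)^(3/2)))² = (-(3 - 4) + (-2 - (-2)*I*√2))² = (-1*(-1) + (-2 + 2*I*√2))² = (1 + (-2 + 2*I*√2))² = (-1 + 2*I*√2)² ≈ -7.0 - 5.6569*I)
((28 + j) + 104) + 3 = ((28 + (1 - 2*I*√2)²) + 104) + 3 = (132 + (1 - 2*I*√2)²) + 3 = 135 + (1 - 2*I*√2)²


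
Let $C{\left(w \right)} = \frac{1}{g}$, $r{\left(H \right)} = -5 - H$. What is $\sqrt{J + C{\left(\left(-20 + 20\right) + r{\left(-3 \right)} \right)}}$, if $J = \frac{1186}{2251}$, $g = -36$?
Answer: $\frac{\sqrt{91041695}}{13506} \approx 0.70647$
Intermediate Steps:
$J = \frac{1186}{2251}$ ($J = 1186 \cdot \frac{1}{2251} = \frac{1186}{2251} \approx 0.52688$)
$C{\left(w \right)} = - \frac{1}{36}$ ($C{\left(w \right)} = \frac{1}{-36} = - \frac{1}{36}$)
$\sqrt{J + C{\left(\left(-20 + 20\right) + r{\left(-3 \right)} \right)}} = \sqrt{\frac{1186}{2251} - \frac{1}{36}} = \sqrt{\frac{40445}{81036}} = \frac{\sqrt{91041695}}{13506}$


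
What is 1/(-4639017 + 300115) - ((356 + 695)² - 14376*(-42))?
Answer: -7412549804487/4338902 ≈ -1.7084e+6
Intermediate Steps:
1/(-4639017 + 300115) - ((356 + 695)² - 14376*(-42)) = 1/(-4338902) - (1051² - 1*(-603792)) = -1/4338902 - (1104601 + 603792) = -1/4338902 - 1*1708393 = -1/4338902 - 1708393 = -7412549804487/4338902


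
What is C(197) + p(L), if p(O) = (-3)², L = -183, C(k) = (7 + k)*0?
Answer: 9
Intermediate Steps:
C(k) = 0
p(O) = 9
C(197) + p(L) = 0 + 9 = 9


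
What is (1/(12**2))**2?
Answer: 1/20736 ≈ 4.8225e-5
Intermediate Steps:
(1/(12**2))**2 = (1/144)**2 = 1/20736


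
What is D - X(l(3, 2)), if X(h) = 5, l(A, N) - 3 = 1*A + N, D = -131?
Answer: -136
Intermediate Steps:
l(A, N) = 3 + A + N (l(A, N) = 3 + (1*A + N) = 3 + (A + N) = 3 + A + N)
D - X(l(3, 2)) = -131 - 1*5 = -131 - 5 = -136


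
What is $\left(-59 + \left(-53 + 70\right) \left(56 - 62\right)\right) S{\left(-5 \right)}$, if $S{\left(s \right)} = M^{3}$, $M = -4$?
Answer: $10304$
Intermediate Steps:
$S{\left(s \right)} = -64$ ($S{\left(s \right)} = \left(-4\right)^{3} = -64$)
$\left(-59 + \left(-53 + 70\right) \left(56 - 62\right)\right) S{\left(-5 \right)} = \left(-59 + \left(-53 + 70\right) \left(56 - 62\right)\right) \left(-64\right) = \left(-59 + 17 \left(-6\right)\right) \left(-64\right) = \left(-59 - 102\right) \left(-64\right) = \left(-161\right) \left(-64\right) = 10304$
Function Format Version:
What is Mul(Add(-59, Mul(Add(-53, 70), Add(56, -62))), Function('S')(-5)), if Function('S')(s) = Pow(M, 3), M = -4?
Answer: 10304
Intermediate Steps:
Function('S')(s) = -64 (Function('S')(s) = Pow(-4, 3) = -64)
Mul(Add(-59, Mul(Add(-53, 70), Add(56, -62))), Function('S')(-5)) = Mul(Add(-59, Mul(Add(-53, 70), Add(56, -62))), -64) = Mul(Add(-59, Mul(17, -6)), -64) = Mul(Add(-59, -102), -64) = Mul(-161, -64) = 10304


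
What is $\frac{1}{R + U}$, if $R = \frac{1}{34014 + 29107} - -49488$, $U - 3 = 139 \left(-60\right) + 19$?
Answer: $\frac{63121}{2598691571} \approx 2.429 \cdot 10^{-5}$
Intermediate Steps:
$U = -8318$ ($U = 3 + \left(139 \left(-60\right) + 19\right) = 3 + \left(-8340 + 19\right) = 3 - 8321 = -8318$)
$R = \frac{3123732049}{63121}$ ($R = \frac{1}{63121} + 49488 = \frac{3123732049}{63121} \approx 49488.0$)
$\frac{1}{R + U} = \frac{1}{\frac{3123732049}{63121} - 8318} = \frac{1}{\frac{2598691571}{63121}} = \frac{63121}{2598691571}$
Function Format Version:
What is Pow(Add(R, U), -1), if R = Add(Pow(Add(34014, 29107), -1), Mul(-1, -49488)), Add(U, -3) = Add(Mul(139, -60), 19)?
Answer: Rational(63121, 2598691571) ≈ 2.4290e-5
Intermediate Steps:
U = -8318 (U = Add(3, Add(Mul(139, -60), 19)) = Add(3, Add(-8340, 19)) = Add(3, -8321) = -8318)
R = Rational(3123732049, 63121) (R = Add(Pow(63121, -1), 49488) = Add(Rational(1, 63121), 49488) = Rational(3123732049, 63121) ≈ 49488.)
Pow(Add(R, U), -1) = Pow(Add(Rational(3123732049, 63121), -8318), -1) = Pow(Rational(2598691571, 63121), -1) = Rational(63121, 2598691571)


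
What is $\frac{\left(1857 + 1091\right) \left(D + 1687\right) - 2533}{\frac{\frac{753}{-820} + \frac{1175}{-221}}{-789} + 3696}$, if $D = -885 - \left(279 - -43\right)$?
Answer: $\frac{201963895128060}{528464745593} \approx 382.17$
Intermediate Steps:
$D = -1207$ ($D = -885 - \left(279 + 43\right) = -885 - 322 = -1207$)
$\frac{\left(1857 + 1091\right) \left(D + 1687\right) - 2533}{\frac{\frac{753}{-820} + \frac{1175}{-221}}{-789} + 3696} = \frac{\left(1857 + 1091\right) \left(-1207 + 1687\right) - 2533}{\frac{\frac{753}{-820} + \frac{1175}{-221}}{-789} + 3696} = \frac{2948 \cdot 480 - 2533}{\left(753 \left(- \frac{1}{820}\right) + 1175 \left(- \frac{1}{221}\right)\right) \left(- \frac{1}{789}\right) + 3696} = \frac{1415040 - 2533}{\left(- \frac{753}{820} - \frac{1175}{221}\right) \left(- \frac{1}{789}\right) + 3696} = \frac{1412507}{\left(- \frac{1129913}{181220}\right) \left(- \frac{1}{789}\right) + 3696} = \frac{1412507}{\frac{1129913}{142982580} + 3696} = \frac{1412507}{\frac{528464745593}{142982580}} = 1412507 \cdot \frac{142982580}{528464745593} = \frac{201963895128060}{528464745593}$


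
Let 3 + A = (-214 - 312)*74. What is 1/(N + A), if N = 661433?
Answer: 1/622506 ≈ 1.6064e-6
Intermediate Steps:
A = -38927 (A = -3 + (-214 - 312)*74 = -3 - 526*74 = -3 - 38924 = -38927)
1/(N + A) = 1/(661433 - 38927) = 1/622506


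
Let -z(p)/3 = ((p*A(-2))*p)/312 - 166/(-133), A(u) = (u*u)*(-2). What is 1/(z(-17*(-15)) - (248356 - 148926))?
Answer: -1729/163272619 ≈ -1.0590e-5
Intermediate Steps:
A(u) = -2*u**2 (A(u) = u**2*(-2) = -2*u**2)
z(p) = -498/133 + p**2/13 (z(p) = -3*(((p*(-2*(-2)**2))*p)/312 - 166/(-133)) = -3*(((p*(-2*4))*p)*(1/312) - 166*(-1/133)) = -3*(((p*(-8))*p)*(1/312) + 166/133) = -3*(((-8*p)*p)*(1/312) + 166/133) = -3*(-8*p**2*(1/312) + 166/133) = -3*(-p**2/39 + 166/133) = -3*(166/133 - p**2/39) = -498/133 + p**2/13)
1/(z(-17*(-15)) - (248356 - 148926)) = 1/((-498/133 + (-17*(-15))**2/13) - (248356 - 148926)) = 1/((-498/133 + (1/13)*255**2) - 1*99430) = 1/((-498/133 + (1/13)*65025) - 99430) = 1/((-498/133 + 65025/13) - 99430) = 1/(8641851/1729 - 99430) = 1/(-163272619/1729) = -1729/163272619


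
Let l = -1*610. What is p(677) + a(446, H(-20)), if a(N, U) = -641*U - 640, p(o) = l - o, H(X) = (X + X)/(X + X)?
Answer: -2568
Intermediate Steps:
H(X) = 1 (H(X) = (2*X)/((2*X)) = (2*X)*(1/(2*X)) = 1)
l = -610
p(o) = -610 - o
a(N, U) = -640 - 641*U
p(677) + a(446, H(-20)) = (-610 - 1*677) + (-640 - 641*1) = (-610 - 677) + (-640 - 641) = -1287 - 1281 = -2568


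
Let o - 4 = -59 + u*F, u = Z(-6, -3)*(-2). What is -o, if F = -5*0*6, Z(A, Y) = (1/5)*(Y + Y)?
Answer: 55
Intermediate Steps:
Z(A, Y) = 2*Y/5 (Z(A, Y) = (1*(⅕))*(2*Y) = (2*Y)/5 = 2*Y/5)
u = 12/5 (u = ((⅖)*(-3))*(-2) = -6/5*(-2) = 12/5 ≈ 2.4000)
F = 0 (F = 0*6 = 0)
o = -55 (o = 4 + (-59 + (12/5)*0) = 4 + (-59 + 0) = 4 - 59 = -55)
-o = -1*(-55) = 55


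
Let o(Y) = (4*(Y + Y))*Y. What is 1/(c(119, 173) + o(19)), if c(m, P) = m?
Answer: 1/3007 ≈ 0.00033256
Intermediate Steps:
o(Y) = 8*Y**2 (o(Y) = (4*(2*Y))*Y = (8*Y)*Y = 8*Y**2)
1/(c(119, 173) + o(19)) = 1/(119 + 8*19**2) = 1/(119 + 8*361) = 1/(119 + 2888) = 1/3007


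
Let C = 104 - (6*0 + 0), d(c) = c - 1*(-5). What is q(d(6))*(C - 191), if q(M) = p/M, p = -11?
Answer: 87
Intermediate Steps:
d(c) = 5 + c (d(c) = c + 5 = 5 + c)
q(M) = -11/M
C = 104 (C = 104 - (0 + 0) = 104 - 1*0 = 104 + 0 = 104)
q(d(6))*(C - 191) = (-11/(5 + 6))*(104 - 191) = -11/11*(-87) = -11*1/11*(-87) = -1*(-87) = 87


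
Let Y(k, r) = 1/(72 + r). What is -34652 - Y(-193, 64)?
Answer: -4712673/136 ≈ -34652.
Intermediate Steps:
-34652 - Y(-193, 64) = -34652 - 1/(72 + 64) = -34652 - 1/136 = -4712673/136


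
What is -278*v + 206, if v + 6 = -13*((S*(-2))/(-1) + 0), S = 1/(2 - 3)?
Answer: -5354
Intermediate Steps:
S = -1 (S = 1/(-1) = -1)
v = 20 (v = -6 - 13*(-1*(-2)/(-1) + 0) = -6 - 13*(2*(-1) + 0) = -6 - 13*(-2 + 0) = -6 - 13*(-2) = -6 + 26 = 20)
-278*v + 206 = -278*20 + 206 = -5560 + 206 = -5354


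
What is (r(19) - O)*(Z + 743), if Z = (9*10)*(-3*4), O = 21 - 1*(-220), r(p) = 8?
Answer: 78521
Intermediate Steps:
O = 241 (O = 21 + 220 = 241)
Z = -1080 (Z = 90*(-12) = -1080)
(r(19) - O)*(Z + 743) = (8 - 1*241)*(-1080 + 743) = (8 - 241)*(-337) = -233*(-337) = 78521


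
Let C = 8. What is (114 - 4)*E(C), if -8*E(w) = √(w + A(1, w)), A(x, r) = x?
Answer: -165/4 ≈ -41.250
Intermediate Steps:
E(w) = -√(1 + w)/8 (E(w) = -√(w + 1)/8 = -√(1 + w)/8)
(114 - 4)*E(C) = (114 - 4)*(-√(1 + 8)/8) = 110*(-√9/8) = 110*(-⅛*3) = 110*(-3/8) = -165/4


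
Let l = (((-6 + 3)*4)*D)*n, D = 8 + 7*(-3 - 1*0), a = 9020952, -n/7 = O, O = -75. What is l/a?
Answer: 2275/250582 ≈ 0.0090789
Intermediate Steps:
n = 525 (n = -7*(-75) = 525)
D = -13 (D = 8 + 7*(-3 + 0) = 8 + 7*(-3) = 8 - 21 = -13)
l = 81900 (l = (((-6 + 3)*4)*(-13))*525 = (-3*4*(-13))*525 = -12*(-13)*525 = 156*525 = 81900)
l/a = 81900/9020952 = 81900*(1/9020952) = 2275/250582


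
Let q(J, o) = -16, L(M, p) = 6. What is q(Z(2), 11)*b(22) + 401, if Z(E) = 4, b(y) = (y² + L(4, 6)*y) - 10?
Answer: -9295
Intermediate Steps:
b(y) = -10 + y² + 6*y (b(y) = (y² + 6*y) - 10 = -10 + y² + 6*y)
q(Z(2), 11)*b(22) + 401 = -16*(-10 + 22² + 6*22) + 401 = -16*(-10 + 484 + 132) + 401 = -16*606 + 401 = -9696 + 401 = -9295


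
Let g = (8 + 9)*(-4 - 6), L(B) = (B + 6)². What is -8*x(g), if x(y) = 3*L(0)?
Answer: -864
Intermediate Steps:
L(B) = (6 + B)²
g = -170 (g = 17*(-10) = -170)
x(y) = 108 (x(y) = 3*(6 + 0)² = 3*6² = 3*36 = 108)
-8*x(g) = -8*108 = -864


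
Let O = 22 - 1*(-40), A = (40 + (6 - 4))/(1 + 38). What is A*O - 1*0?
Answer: 868/13 ≈ 66.769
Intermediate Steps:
A = 14/13 (A = (40 + 2)/39 = 42*(1/39) = 14/13 ≈ 1.0769)
O = 62 (O = 22 + 40 = 62)
A*O - 1*0 = (14/13)*62 - 1*0 = 868/13 + 0 = 868/13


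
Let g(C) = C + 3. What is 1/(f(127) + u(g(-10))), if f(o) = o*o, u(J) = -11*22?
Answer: 1/15887 ≈ 6.2945e-5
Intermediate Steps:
g(C) = 3 + C
u(J) = -242
f(o) = o²
1/(f(127) + u(g(-10))) = 1/(127² - 242) = 1/(16129 - 242) = 1/15887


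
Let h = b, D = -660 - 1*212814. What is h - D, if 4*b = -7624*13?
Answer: 188696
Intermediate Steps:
b = -24778 (b = (-7624*13)/4 = (¼)*(-99112) = -24778)
D = -213474 (D = -660 - 212814 = -213474)
h = -24778
h - D = -24778 - 1*(-213474) = -24778 + 213474 = 188696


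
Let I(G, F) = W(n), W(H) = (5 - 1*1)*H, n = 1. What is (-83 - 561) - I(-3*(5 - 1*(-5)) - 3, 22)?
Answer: -648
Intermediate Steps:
W(H) = 4*H (W(H) = (5 - 1)*H = 4*H)
I(G, F) = 4 (I(G, F) = 4*1 = 4)
(-83 - 561) - I(-3*(5 - 1*(-5)) - 3, 22) = (-83 - 561) - 1*4 = -644 - 4 = -648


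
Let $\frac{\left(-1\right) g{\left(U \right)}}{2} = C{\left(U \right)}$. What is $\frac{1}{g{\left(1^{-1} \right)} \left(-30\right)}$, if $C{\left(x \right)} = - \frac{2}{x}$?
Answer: $- \frac{1}{120} \approx -0.0083333$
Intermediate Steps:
$g{\left(U \right)} = \frac{4}{U}$ ($g{\left(U \right)} = - 2 \left(- \frac{2}{U}\right) = \frac{4}{U}$)
$\frac{1}{g{\left(1^{-1} \right)} \left(-30\right)} = \frac{1}{\frac{4}{1^{-1}} \left(-30\right)} = \frac{1}{\frac{4}{1} \left(-30\right)} = \frac{1}{4 \cdot 1 \left(-30\right)} = \frac{1}{4 \left(-30\right)} = \frac{1}{-120} = - \frac{1}{120}$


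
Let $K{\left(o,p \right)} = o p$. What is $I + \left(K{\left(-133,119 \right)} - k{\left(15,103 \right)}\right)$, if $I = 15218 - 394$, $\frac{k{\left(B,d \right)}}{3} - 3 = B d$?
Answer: $-5647$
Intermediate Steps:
$k{\left(B,d \right)} = 9 + 3 B d$
$I = 14824$
$I + \left(K{\left(-133,119 \right)} - k{\left(15,103 \right)}\right) = 14824 - \left(15836 + 3 \cdot 15 \cdot 103\right) = 14824 - 20471 = -5647$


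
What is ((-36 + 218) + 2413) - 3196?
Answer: -601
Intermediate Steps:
((-36 + 218) + 2413) - 3196 = (182 + 2413) - 3196 = 2595 - 3196 = -601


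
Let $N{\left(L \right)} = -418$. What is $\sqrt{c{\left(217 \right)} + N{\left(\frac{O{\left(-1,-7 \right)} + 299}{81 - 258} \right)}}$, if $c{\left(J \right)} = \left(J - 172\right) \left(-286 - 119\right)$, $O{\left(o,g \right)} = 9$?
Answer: $i \sqrt{18643} \approx 136.54 i$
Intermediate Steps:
$c{\left(J \right)} = 69660 - 405 J$ ($c{\left(J \right)} = \left(-172 + J\right) \left(-405\right) = 69660 - 405 J$)
$\sqrt{c{\left(217 \right)} + N{\left(\frac{O{\left(-1,-7 \right)} + 299}{81 - 258} \right)}} = \sqrt{\left(69660 - 87885\right) - 418} = \sqrt{-18225 - 418} = \sqrt{-18643} = i \sqrt{18643}$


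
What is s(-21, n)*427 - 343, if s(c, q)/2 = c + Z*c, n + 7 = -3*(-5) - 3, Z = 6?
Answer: -125881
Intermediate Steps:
n = 5 (n = -7 + (-3*(-5) - 3) = -7 + (15 - 3) = -7 + 12 = 5)
s(c, q) = 14*c (s(c, q) = 2*(c + 6*c) = 2*(7*c) = 14*c)
s(-21, n)*427 - 343 = (14*(-21))*427 - 343 = -294*427 - 343 = -125538 - 343 = -125881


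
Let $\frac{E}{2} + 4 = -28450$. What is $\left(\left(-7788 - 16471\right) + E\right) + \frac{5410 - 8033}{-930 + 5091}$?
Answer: $- \frac{337738510}{4161} \approx -81168.0$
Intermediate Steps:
$E = -56908$ ($E = -8 + 2 \left(-28450\right) = -8 - 56900 = -56908$)
$\left(\left(-7788 - 16471\right) + E\right) + \frac{5410 - 8033}{-930 + 5091} = \left(\left(-7788 - 16471\right) - 56908\right) + \frac{5410 - 8033}{-930 + 5091} = \left(-24259 - 56908\right) - \frac{2623}{4161} = -81167 - \frac{2623}{4161} = - \frac{337738510}{4161}$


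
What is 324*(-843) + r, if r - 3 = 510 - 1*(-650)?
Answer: -271969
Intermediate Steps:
r = 1163 (r = 3 + (510 - 1*(-650)) = 3 + (510 + 650) = 3 + 1160 = 1163)
324*(-843) + r = 324*(-843) + 1163 = -273132 + 1163 = -271969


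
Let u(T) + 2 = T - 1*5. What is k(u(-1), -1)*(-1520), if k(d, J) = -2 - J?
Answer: 1520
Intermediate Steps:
u(T) = -7 + T (u(T) = -2 + (T - 1*5) = -2 + (T - 5) = -2 + (-5 + T) = -7 + T)
k(u(-1), -1)*(-1520) = (-2 - 1*(-1))*(-1520) = (-2 + 1)*(-1520) = -1*(-1520) = 1520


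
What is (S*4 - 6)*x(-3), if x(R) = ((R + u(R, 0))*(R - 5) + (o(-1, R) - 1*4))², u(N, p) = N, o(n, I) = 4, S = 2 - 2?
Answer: -13824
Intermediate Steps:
S = 0
x(R) = 4*R²*(-5 + R)² (x(R) = ((R + R)*(R - 5) + (4 - 1*4))² = ((2*R)*(-5 + R) + (4 - 4))² = (2*R*(-5 + R) + 0)² = (2*R*(-5 + R))² = 4*R²*(-5 + R)²)
(S*4 - 6)*x(-3) = (0*4 - 6)*(4*(-3)²*(-5 - 3)²) = (0 - 6)*(4*9*(-8)²) = -24*9*64 = -6*2304 = -13824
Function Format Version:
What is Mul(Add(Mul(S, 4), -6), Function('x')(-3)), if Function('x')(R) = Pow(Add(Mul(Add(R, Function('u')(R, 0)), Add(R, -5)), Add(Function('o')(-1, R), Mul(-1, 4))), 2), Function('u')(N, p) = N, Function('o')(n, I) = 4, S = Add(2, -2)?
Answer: -13824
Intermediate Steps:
S = 0
Function('x')(R) = Mul(4, Pow(R, 2), Pow(Add(-5, R), 2)) (Function('x')(R) = Pow(Add(Mul(Add(R, R), Add(R, -5)), Add(4, Mul(-1, 4))), 2) = Pow(Add(Mul(Mul(2, R), Add(-5, R)), Add(4, -4)), 2) = Pow(Add(Mul(2, R, Add(-5, R)), 0), 2) = Pow(Mul(2, R, Add(-5, R)), 2) = Mul(4, Pow(R, 2), Pow(Add(-5, R), 2)))
Mul(Add(Mul(S, 4), -6), Function('x')(-3)) = Mul(Add(Mul(0, 4), -6), Mul(4, Pow(-3, 2), Pow(Add(-5, -3), 2))) = Mul(Add(0, -6), Mul(4, 9, Pow(-8, 2))) = Mul(-6, Mul(4, 9, 64)) = Mul(-6, 2304) = -13824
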